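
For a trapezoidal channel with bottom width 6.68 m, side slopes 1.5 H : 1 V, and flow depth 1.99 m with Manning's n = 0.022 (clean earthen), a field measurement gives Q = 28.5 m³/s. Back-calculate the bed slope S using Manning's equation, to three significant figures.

0.000686

A = (b + z·y)·y = (6.68 + 1.5×1.99)×1.99 = 19.23 m²
P = b + 2y√(1+z²) = 6.68 + 2×1.99×√(1+1.5²) = 13.86 m
R = A/P = 19.23/13.86 = 1.388 m
S = (Q·n / (1·A·R^(2/3)))² = (28.5×0.022 / (1×19.23×1.244))² = 0.0006863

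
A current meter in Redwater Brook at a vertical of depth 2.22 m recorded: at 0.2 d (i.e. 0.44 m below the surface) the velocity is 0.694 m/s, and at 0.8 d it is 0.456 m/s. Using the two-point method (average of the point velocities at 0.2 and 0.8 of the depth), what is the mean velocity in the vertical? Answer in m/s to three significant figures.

v̄ = (0.694 + 0.456) / 2 = 0.5750 m/s

0.575 m/s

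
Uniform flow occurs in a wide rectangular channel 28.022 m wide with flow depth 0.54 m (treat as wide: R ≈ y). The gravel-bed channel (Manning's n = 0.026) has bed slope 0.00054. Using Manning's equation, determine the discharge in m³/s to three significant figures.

A = b·y = 28.022 × 0.54 = 15.13 m²
Wide channel: R ≈ y = 0.54 m
Q = (1/n)·A·R^(2/3)·S^(1/2) = (1/0.026) × 15.13 × 0.5400^(2/3) × 0.00054^(1/2) = 8.968 m³/s

8.97 m³/s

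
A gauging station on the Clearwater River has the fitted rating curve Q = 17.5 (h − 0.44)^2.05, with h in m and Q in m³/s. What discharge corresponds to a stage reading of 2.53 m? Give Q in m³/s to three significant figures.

Q = 17.5 × (2.53 − 0.44)^2.05 = 17.5 × 2.09^2.05 = 79.31 m³/s

79.3 m³/s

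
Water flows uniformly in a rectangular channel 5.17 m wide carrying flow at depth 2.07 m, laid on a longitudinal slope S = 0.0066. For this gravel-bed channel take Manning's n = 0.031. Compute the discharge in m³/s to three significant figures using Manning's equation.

A = b·y = 5.17 × 2.07 = 10.70 m²
P = b + 2y = 5.17 + 2×2.07 = 9.310 m
R = A/P = 10.70/9.310 = 1.150 m
Q = (1/n)·A·R^(2/3)·S^(1/2) = (1/0.031) × 10.70 × 1.150^(2/3) × 0.0066^(1/2) = 30.78 m³/s

30.8 m³/s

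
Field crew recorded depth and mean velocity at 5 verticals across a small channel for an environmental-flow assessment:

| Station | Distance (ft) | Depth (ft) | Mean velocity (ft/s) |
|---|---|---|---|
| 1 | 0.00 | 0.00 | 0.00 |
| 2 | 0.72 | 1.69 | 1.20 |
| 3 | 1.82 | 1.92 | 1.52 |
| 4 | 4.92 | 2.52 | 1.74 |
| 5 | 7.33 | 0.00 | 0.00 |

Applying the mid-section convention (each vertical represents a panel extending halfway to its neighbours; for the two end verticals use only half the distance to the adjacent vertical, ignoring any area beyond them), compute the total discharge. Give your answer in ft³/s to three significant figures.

w_2 = (1.82 − 0.00)/2 = 0.91 ft; q_2 = 1.20 × 1.69 × 0.91 = 1.845 ft³/s
w_3 = (4.92 − 0.72)/2 = 2.1 ft; q_3 = 1.52 × 1.92 × 2.1 = 6.129 ft³/s
w_4 = (7.33 − 1.82)/2 = 2.755 ft; q_4 = 1.74 × 2.52 × 2.755 = 12.08 ft³/s
Stations 1, 5 contribute zero (depth or velocity is 0).
Q = Σ qᵢ = 20.05 ft³/s

20.1 ft³/s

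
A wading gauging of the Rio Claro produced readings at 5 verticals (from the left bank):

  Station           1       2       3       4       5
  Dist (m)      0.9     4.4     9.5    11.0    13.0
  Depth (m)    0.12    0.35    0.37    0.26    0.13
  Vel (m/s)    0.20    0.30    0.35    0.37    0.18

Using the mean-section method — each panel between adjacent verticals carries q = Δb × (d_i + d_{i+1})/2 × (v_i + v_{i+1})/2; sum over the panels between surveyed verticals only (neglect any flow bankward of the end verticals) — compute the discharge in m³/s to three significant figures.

1.08 m³/s

Panel 1-2: Δb = 3.5 m, d̄ = (0.12+0.35)/2 = 0.235, v̄ = (0.20+0.30)/2 = 0.25 → q = 3.5×0.235×0.25 = 0.2056 m³/s
Panel 2-3: Δb = 5.1 m, d̄ = (0.35+0.37)/2 = 0.36, v̄ = (0.30+0.35)/2 = 0.325 → q = 5.1×0.36×0.325 = 0.5967 m³/s
Panel 3-4: Δb = 1.5 m, d̄ = (0.37+0.26)/2 = 0.315, v̄ = (0.35+0.37)/2 = 0.36 → q = 1.5×0.315×0.36 = 0.1701 m³/s
Panel 4-5: Δb = 2 m, d̄ = (0.26+0.13)/2 = 0.195, v̄ = (0.37+0.18)/2 = 0.275 → q = 2×0.195×0.275 = 0.1073 m³/s
Q = Σ q = 1.080 m³/s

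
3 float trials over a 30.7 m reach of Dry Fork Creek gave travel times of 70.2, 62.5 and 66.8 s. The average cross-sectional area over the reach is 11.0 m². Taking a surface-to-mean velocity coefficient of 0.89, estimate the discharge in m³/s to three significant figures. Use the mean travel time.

t̄ = (70.2 + 62.5 + 66.8) / 3 = 66.5 s
v_surface = L / t̄ = 30.7 / 66.5 = 0.4617 m/s
v_mean = 0.89 × 0.4617 = 0.4109 m/s
Q = A × v_mean = 11.0 × 0.4109 = 4.520 m³/s

4.52 m³/s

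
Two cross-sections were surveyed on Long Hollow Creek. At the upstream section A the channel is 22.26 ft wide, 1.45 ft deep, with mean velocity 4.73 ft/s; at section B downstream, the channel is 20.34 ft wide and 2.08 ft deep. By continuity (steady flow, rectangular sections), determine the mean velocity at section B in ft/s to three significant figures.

3.61 ft/s

Q = A₁V₁ = (22.26×1.45) × 4.73 = 152.7 ft³/s
A₂ = 20.34 × 2.08 = 42.31 ft²
V₂ = Q/A₂ = 152.7/42.31 = 3.609 ft/s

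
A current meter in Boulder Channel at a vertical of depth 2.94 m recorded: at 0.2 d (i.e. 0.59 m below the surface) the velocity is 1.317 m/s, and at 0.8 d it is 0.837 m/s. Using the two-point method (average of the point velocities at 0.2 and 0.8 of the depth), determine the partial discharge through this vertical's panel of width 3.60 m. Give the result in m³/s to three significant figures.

v̄ = (1.317 + 0.837) / 2 = 1.077 m/s
q = v̄ × d × w = 1.077 × 2.94 × 3.60 = 11.40 m³/s

11.4 m³/s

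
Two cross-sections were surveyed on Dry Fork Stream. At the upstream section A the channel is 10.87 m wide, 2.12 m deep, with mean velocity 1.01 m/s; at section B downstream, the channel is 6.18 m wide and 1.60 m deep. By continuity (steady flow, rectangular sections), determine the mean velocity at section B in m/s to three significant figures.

2.35 m/s

Q = A₁V₁ = (10.87×2.12) × 1.01 = 23.27 m³/s
A₂ = 6.18 × 1.60 = 9.888 m²
V₂ = Q/A₂ = 23.27/9.888 = 2.354 m/s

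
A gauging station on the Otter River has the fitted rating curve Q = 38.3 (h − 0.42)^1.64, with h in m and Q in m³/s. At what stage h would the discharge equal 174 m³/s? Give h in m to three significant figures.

h − h₀ = (Q/C)^(1/b) = (174/38.3)^(1/1.64) = 2.517 m
h = 0.42 + 2.517 = 2.937 m

2.94 m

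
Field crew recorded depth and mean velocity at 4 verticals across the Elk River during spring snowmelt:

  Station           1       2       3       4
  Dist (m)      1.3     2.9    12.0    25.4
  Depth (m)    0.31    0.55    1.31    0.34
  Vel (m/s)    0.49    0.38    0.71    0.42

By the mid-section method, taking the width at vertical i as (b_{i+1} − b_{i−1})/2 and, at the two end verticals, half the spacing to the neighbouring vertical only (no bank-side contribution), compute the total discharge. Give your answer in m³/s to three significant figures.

12.7 m³/s

w_1 = (2.9 − 1.3)/2 = 0.8 m; q_1 = 0.49 × 0.31 × 0.8 = 0.1215 m³/s
w_2 = (12.0 − 1.3)/2 = 5.35 m; q_2 = 0.38 × 0.55 × 5.35 = 1.118 m³/s
w_3 = (25.4 − 2.9)/2 = 11.25 m; q_3 = 0.71 × 1.31 × 11.25 = 10.46 m³/s
w_4 = (25.4 − 12.0)/2 = 6.7 m; q_4 = 0.42 × 0.34 × 6.7 = 0.9568 m³/s
Q = Σ qᵢ = 12.66 m³/s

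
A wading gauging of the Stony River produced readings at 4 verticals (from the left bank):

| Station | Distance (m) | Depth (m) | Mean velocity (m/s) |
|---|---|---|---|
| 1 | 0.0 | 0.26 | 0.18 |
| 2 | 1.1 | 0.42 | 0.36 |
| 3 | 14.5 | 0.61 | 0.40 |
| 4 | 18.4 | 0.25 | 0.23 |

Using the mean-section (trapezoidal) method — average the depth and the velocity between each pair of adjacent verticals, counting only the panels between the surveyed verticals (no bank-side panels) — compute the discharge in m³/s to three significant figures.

3.25 m³/s

Panel 1-2: Δb = 1.1 m, d̄ = (0.26+0.42)/2 = 0.34, v̄ = (0.18+0.36)/2 = 0.27 → q = 1.1×0.34×0.27 = 0.1010 m³/s
Panel 2-3: Δb = 13.4 m, d̄ = (0.42+0.61)/2 = 0.515, v̄ = (0.36+0.40)/2 = 0.38 → q = 13.4×0.515×0.38 = 2.622 m³/s
Panel 3-4: Δb = 3.9 m, d̄ = (0.61+0.25)/2 = 0.43, v̄ = (0.40+0.23)/2 = 0.315 → q = 3.9×0.43×0.315 = 0.5283 m³/s
Q = Σ q = 3.252 m³/s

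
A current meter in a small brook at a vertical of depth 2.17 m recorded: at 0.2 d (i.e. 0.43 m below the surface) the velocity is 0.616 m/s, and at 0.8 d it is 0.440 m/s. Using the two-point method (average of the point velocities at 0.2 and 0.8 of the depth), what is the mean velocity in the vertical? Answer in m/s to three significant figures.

0.528 m/s

v̄ = (0.616 + 0.440) / 2 = 0.5280 m/s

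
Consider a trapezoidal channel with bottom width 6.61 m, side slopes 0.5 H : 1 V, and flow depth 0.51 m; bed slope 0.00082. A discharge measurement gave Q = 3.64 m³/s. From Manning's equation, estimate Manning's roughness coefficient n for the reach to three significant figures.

0.0162

A = (b + z·y)·y = (6.61 + 0.5×0.51)×0.51 = 3.501 m²
P = b + 2y√(1+z²) = 6.61 + 2×0.51×√(1+0.5²) = 7.750 m
R = A/P = 3.501/7.750 = 0.4517 m
n = (1/Q)·A·R^(2/3)·S^(1/2) = (1/3.64) × 3.501 × 0.5887 × 0.02864 = 0.01622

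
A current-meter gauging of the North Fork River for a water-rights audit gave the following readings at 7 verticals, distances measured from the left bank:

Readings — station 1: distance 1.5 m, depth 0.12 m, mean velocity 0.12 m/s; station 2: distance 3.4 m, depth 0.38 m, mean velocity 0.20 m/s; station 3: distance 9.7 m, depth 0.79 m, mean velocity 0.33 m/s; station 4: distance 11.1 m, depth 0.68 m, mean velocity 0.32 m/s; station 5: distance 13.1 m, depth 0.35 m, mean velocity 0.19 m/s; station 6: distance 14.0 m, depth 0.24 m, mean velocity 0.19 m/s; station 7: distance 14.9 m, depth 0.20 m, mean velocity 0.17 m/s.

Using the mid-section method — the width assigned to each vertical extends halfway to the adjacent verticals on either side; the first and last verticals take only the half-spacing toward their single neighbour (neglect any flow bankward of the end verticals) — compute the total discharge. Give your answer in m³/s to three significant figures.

w_1 = (3.4 − 1.5)/2 = 0.95 m; q_1 = 0.12 × 0.12 × 0.95 = 0.01368 m³/s
w_2 = (9.7 − 1.5)/2 = 4.1 m; q_2 = 0.20 × 0.38 × 4.1 = 0.3116 m³/s
w_3 = (11.1 − 3.4)/2 = 3.85 m; q_3 = 0.33 × 0.79 × 3.85 = 1.004 m³/s
w_4 = (13.1 − 9.7)/2 = 1.7 m; q_4 = 0.32 × 0.68 × 1.7 = 0.3699 m³/s
w_5 = (14.0 − 11.1)/2 = 1.45 m; q_5 = 0.19 × 0.35 × 1.45 = 0.09643 m³/s
w_6 = (14.9 − 13.1)/2 = 0.9 m; q_6 = 0.19 × 0.24 × 0.9 = 0.04104 m³/s
w_7 = (14.9 − 14.0)/2 = 0.45 m; q_7 = 0.17 × 0.20 × 0.45 = 0.01530 m³/s
Q = Σ qᵢ = 1.852 m³/s

1.85 m³/s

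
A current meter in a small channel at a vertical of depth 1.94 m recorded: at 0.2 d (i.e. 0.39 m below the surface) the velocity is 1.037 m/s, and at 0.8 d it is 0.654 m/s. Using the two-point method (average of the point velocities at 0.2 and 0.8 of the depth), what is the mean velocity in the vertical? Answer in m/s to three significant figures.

v̄ = (1.037 + 0.654) / 2 = 0.8455 m/s

0.846 m/s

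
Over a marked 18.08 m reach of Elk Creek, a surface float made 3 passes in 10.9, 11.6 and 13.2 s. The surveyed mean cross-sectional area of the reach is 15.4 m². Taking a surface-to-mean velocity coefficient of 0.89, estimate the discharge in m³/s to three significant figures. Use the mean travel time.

t̄ = (10.9 + 11.6 + 13.2) / 3 = 11.9 s
v_surface = L / t̄ = 18.08 / 11.9 = 1.519 m/s
v_mean = 0.89 × 1.519 = 1.352 m/s
Q = A × v_mean = 15.4 × 1.352 = 20.82 m³/s

20.8 m³/s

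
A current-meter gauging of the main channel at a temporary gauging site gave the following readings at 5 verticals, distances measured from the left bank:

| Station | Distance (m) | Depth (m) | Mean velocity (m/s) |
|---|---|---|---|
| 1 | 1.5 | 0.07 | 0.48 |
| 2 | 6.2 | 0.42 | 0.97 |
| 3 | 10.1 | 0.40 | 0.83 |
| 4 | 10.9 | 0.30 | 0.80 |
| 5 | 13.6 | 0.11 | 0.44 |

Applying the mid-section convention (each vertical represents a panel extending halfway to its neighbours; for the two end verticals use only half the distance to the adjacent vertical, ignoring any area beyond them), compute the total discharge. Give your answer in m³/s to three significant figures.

w_1 = (6.2 − 1.5)/2 = 2.35 m; q_1 = 0.48 × 0.07 × 2.35 = 0.07896 m³/s
w_2 = (10.1 − 1.5)/2 = 4.3 m; q_2 = 0.97 × 0.42 × 4.3 = 1.752 m³/s
w_3 = (10.9 − 6.2)/2 = 2.35 m; q_3 = 0.83 × 0.40 × 2.35 = 0.7802 m³/s
w_4 = (13.6 − 10.1)/2 = 1.75 m; q_4 = 0.80 × 0.30 × 1.75 = 0.4200 m³/s
w_5 = (13.6 − 10.9)/2 = 1.35 m; q_5 = 0.44 × 0.11 × 1.35 = 0.06534 m³/s
Q = Σ qᵢ = 3.096 m³/s

3.10 m³/s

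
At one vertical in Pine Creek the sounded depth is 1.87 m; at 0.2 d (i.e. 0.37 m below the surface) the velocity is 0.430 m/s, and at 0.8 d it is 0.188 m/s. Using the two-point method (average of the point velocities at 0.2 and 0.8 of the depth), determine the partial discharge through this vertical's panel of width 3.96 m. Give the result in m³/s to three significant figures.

2.29 m³/s

v̄ = (0.430 + 0.188) / 2 = 0.3090 m/s
q = v̄ × d × w = 0.3090 × 1.87 × 3.96 = 2.288 m³/s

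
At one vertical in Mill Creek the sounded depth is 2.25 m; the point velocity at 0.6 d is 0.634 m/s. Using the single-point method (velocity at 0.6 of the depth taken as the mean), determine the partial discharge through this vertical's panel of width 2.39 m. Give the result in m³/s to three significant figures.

v̄ = v₀.₆ = 0.634 m/s
q = v̄ × d × w = 0.6340 × 2.25 × 2.39 = 3.409 m³/s

3.41 m³/s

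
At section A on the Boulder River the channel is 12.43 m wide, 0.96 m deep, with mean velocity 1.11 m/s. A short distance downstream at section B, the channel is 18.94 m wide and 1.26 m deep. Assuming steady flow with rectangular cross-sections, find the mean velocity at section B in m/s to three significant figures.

0.555 m/s

Q = A₁V₁ = (12.43×0.96) × 1.11 = 13.25 m³/s
A₂ = 18.94 × 1.26 = 23.86 m²
V₂ = Q/A₂ = 13.25/23.86 = 0.5550 m/s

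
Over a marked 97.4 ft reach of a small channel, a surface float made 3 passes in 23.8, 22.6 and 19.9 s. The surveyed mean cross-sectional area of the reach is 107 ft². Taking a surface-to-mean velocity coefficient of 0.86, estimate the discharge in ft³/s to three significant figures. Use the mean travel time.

t̄ = (23.8 + 22.6 + 19.9) / 3 = 22.1 s
v_surface = L / t̄ = 97.4 / 22.1 = 4.407 ft/s
v_mean = 0.86 × 4.407 = 3.790 ft/s
Q = A × v_mean = 107 × 3.790 = 405.6 ft³/s

406 ft³/s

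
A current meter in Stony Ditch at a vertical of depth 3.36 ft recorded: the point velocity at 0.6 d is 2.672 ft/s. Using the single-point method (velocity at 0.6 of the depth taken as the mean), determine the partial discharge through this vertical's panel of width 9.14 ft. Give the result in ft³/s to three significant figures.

82.1 ft³/s

v̄ = v₀.₆ = 2.672 ft/s
q = v̄ × d × w = 2.672 × 3.36 × 9.14 = 82.06 ft³/s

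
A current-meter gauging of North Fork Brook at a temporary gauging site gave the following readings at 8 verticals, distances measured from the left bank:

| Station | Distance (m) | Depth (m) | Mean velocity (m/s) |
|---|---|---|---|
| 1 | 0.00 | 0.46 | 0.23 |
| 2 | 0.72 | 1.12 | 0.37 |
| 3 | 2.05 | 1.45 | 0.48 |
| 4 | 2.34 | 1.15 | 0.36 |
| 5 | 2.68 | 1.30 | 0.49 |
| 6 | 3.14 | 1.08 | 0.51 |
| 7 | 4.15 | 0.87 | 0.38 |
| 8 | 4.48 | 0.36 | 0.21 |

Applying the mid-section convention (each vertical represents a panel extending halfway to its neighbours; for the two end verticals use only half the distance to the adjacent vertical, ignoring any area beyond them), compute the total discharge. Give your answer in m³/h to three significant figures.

w_1 = (0.72 − 0.00)/2 = 0.36 m; q_1 = 0.23 × 0.46 × 0.36 = 0.03809 m³/s
w_2 = (2.05 − 0.00)/2 = 1.025 m; q_2 = 0.37 × 1.12 × 1.025 = 0.4248 m³/s
w_3 = (2.34 − 0.72)/2 = 0.81 m; q_3 = 0.48 × 1.45 × 0.81 = 0.5638 m³/s
w_4 = (2.68 − 2.05)/2 = 0.315 m; q_4 = 0.36 × 1.15 × 0.315 = 0.1304 m³/s
w_5 = (3.14 − 2.34)/2 = 0.4 m; q_5 = 0.49 × 1.30 × 0.4 = 0.2548 m³/s
w_6 = (4.15 − 2.68)/2 = 0.735 m; q_6 = 0.51 × 1.08 × 0.735 = 0.4048 m³/s
w_7 = (4.48 − 3.14)/2 = 0.67 m; q_7 = 0.38 × 0.87 × 0.67 = 0.2215 m³/s
w_8 = (4.48 − 4.15)/2 = 0.165 m; q_8 = 0.21 × 0.36 × 0.165 = 0.01247 m³/s
Q = Σ qᵢ = 2.051 m³/s
= 2.051 × 3600 = 7382 m³/h

7380 m³/h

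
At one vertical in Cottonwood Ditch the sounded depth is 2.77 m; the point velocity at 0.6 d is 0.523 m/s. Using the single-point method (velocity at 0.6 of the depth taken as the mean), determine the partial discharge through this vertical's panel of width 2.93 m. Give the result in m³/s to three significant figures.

4.24 m³/s

v̄ = v₀.₆ = 0.523 m/s
q = v̄ × d × w = 0.5230 × 2.77 × 2.93 = 4.245 m³/s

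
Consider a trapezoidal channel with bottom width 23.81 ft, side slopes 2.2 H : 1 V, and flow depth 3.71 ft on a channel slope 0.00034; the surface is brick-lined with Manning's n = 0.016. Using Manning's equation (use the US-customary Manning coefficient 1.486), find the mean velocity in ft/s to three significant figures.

A = (b + z·y)·y = (23.81 + 2.2×3.71)×3.71 = 118.6 ft²
P = b + 2y√(1+z²) = 23.81 + 2×3.71×√(1+2.2²) = 41.74 ft
R = A/P = 118.6/41.74 = 2.842 ft
Q = (1.486/n)·A·R^(2/3)·S^(1/2) = (1.486/0.016) × 118.6 × 2.842^(2/3) × 0.00034^(1/2) = 407.5 ft³/s
V = Q/A = 407.5/118.6 = 3.436 ft/s

3.44 ft/s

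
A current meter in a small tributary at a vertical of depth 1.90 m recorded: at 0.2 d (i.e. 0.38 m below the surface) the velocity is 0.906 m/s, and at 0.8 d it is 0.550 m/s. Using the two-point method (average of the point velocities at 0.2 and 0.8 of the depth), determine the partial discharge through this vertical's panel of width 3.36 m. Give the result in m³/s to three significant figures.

4.65 m³/s

v̄ = (0.906 + 0.550) / 2 = 0.7280 m/s
q = v̄ × d × w = 0.7280 × 1.90 × 3.36 = 4.648 m³/s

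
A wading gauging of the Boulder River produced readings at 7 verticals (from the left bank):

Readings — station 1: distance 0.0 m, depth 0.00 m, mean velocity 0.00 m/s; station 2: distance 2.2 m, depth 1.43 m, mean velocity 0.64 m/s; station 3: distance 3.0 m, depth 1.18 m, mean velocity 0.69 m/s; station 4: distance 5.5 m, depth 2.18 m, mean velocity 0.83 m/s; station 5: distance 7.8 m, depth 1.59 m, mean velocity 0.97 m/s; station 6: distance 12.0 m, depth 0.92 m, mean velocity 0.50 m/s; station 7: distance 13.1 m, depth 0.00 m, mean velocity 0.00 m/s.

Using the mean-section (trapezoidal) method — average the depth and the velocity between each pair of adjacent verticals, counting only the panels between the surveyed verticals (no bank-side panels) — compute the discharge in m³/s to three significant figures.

12.3 m³/s

Panel 1-2: Δb = 2.2 m, d̄ = (0.00+1.43)/2 = 0.715, v̄ = (0.00+0.64)/2 = 0.32 → q = 2.2×0.715×0.32 = 0.5034 m³/s
Panel 2-3: Δb = 0.8 m, d̄ = (1.43+1.18)/2 = 1.305, v̄ = (0.64+0.69)/2 = 0.665 → q = 0.8×1.305×0.665 = 0.6943 m³/s
Panel 3-4: Δb = 2.5 m, d̄ = (1.18+2.18)/2 = 1.68, v̄ = (0.69+0.83)/2 = 0.76 → q = 2.5×1.68×0.76 = 3.192 m³/s
Panel 4-5: Δb = 2.3 m, d̄ = (2.18+1.59)/2 = 1.885, v̄ = (0.83+0.97)/2 = 0.9 → q = 2.3×1.885×0.9 = 3.902 m³/s
Panel 5-6: Δb = 4.2 m, d̄ = (1.59+0.92)/2 = 1.255, v̄ = (0.97+0.50)/2 = 0.735 → q = 4.2×1.255×0.735 = 3.874 m³/s
Panel 6-7: Δb = 1.1 m, d̄ = (0.92+0.00)/2 = 0.46, v̄ = (0.50+0.00)/2 = 0.25 → q = 1.1×0.46×0.25 = 0.1265 m³/s
Q = Σ q = 12.29 m³/s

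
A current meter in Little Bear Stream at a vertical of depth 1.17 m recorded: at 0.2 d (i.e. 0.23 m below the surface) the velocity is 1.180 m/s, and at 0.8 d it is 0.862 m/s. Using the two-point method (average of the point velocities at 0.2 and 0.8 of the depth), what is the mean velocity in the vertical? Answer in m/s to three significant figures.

v̄ = (1.180 + 0.862) / 2 = 1.021 m/s

1.02 m/s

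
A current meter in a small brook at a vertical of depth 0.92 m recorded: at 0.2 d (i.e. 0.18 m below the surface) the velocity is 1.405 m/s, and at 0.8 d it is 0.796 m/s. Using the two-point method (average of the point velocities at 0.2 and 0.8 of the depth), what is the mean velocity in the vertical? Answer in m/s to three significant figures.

v̄ = (1.405 + 0.796) / 2 = 1.101 m/s

1.10 m/s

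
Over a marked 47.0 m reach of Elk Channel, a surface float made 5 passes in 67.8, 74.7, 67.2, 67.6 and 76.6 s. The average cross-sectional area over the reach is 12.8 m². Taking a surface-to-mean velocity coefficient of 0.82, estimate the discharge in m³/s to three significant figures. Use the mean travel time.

t̄ = (67.8 + 74.7 + 67.2 + 67.6 + 76.6) / 5 = 70.78 s
v_surface = L / t̄ = 47.0 / 70.78 = 0.6640 m/s
v_mean = 0.82 × 0.6640 = 0.5445 m/s
Q = A × v_mean = 12.8 × 0.5445 = 6.970 m³/s

6.97 m³/s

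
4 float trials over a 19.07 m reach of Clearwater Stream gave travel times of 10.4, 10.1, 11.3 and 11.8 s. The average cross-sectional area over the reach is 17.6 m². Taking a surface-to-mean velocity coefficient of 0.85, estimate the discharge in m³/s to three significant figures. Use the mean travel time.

26.2 m³/s

t̄ = (10.4 + 10.1 + 11.3 + 11.8) / 4 = 10.9 s
v_surface = L / t̄ = 19.07 / 10.9 = 1.750 m/s
v_mean = 0.85 × 1.750 = 1.487 m/s
Q = A × v_mean = 17.6 × 1.487 = 26.17 m³/s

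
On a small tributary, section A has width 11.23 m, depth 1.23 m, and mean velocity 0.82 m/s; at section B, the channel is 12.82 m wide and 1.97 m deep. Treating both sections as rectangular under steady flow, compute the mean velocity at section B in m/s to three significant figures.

0.448 m/s

Q = A₁V₁ = (11.23×1.23) × 0.82 = 11.33 m³/s
A₂ = 12.82 × 1.97 = 25.26 m²
V₂ = Q/A₂ = 11.33/25.26 = 0.4485 m/s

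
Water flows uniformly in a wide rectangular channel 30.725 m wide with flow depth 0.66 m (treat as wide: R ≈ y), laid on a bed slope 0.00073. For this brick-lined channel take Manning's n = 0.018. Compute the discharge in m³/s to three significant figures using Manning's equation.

23.1 m³/s

A = b·y = 30.725 × 0.66 = 20.28 m²
Wide channel: R ≈ y = 0.66 m
Q = (1/n)·A·R^(2/3)·S^(1/2) = (1/0.018) × 20.28 × 0.6600^(2/3) × 0.00073^(1/2) = 23.07 m³/s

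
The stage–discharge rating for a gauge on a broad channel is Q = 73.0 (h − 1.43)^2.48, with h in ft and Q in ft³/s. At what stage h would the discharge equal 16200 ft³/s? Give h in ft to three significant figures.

10.3 ft

h − h₀ = (Q/C)^(1/b) = (16200/73.0)^(1/2.48) = 8.832 ft
h = 1.43 + 8.832 = 10.26 ft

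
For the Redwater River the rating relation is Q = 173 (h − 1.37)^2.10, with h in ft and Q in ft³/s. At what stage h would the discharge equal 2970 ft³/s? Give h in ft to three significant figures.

h − h₀ = (Q/C)^(1/b) = (2970/173)^(1/2.10) = 3.872 ft
h = 1.37 + 3.872 = 5.242 ft

5.24 ft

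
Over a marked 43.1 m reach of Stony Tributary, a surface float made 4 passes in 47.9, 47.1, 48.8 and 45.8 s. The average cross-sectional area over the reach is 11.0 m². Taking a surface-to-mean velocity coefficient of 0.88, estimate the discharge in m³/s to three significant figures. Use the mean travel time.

8.80 m³/s

t̄ = (47.9 + 47.1 + 48.8 + 45.8) / 4 = 47.4 s
v_surface = L / t̄ = 43.1 / 47.4 = 0.9093 m/s
v_mean = 0.88 × 0.9093 = 0.8002 m/s
Q = A × v_mean = 11.0 × 0.8002 = 8.802 m³/s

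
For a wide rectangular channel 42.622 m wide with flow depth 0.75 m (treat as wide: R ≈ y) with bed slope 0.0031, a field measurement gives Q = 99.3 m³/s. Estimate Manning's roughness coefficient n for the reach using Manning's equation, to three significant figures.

A = b·y = 42.622 × 0.75 = 31.97 m²
Wide channel: R ≈ y = 0.75 m
n = (1/Q)·A·R^(2/3)·S^(1/2) = (1/99.3) × 31.97 × 0.8255 × 0.05568 = 0.01480

0.0148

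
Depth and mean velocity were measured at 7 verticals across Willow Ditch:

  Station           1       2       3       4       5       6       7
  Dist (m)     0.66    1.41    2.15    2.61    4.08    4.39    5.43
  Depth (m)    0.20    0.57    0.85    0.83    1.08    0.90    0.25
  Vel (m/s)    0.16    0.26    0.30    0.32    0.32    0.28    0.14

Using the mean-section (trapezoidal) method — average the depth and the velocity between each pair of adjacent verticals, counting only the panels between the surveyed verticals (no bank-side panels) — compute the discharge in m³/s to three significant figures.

Panel 1-2: Δb = 0.75 m, d̄ = (0.20+0.57)/2 = 0.385, v̄ = (0.16+0.26)/2 = 0.21 → q = 0.75×0.385×0.21 = 0.06064 m³/s
Panel 2-3: Δb = 0.74 m, d̄ = (0.57+0.85)/2 = 0.71, v̄ = (0.26+0.30)/2 = 0.28 → q = 0.74×0.71×0.28 = 0.1471 m³/s
Panel 3-4: Δb = 0.46 m, d̄ = (0.85+0.83)/2 = 0.84, v̄ = (0.30+0.32)/2 = 0.31 → q = 0.46×0.84×0.31 = 0.1198 m³/s
Panel 4-5: Δb = 1.47 m, d̄ = (0.83+1.08)/2 = 0.955, v̄ = (0.32+0.32)/2 = 0.32 → q = 1.47×0.955×0.32 = 0.4492 m³/s
Panel 5-6: Δb = 0.31 m, d̄ = (1.08+0.90)/2 = 0.99, v̄ = (0.32+0.28)/2 = 0.3 → q = 0.31×0.99×0.3 = 0.09207 m³/s
Panel 6-7: Δb = 1.04 m, d̄ = (0.90+0.25)/2 = 0.575, v̄ = (0.28+0.14)/2 = 0.21 → q = 1.04×0.575×0.21 = 0.1256 m³/s
Q = Σ q = 0.9944 m³/s

0.994 m³/s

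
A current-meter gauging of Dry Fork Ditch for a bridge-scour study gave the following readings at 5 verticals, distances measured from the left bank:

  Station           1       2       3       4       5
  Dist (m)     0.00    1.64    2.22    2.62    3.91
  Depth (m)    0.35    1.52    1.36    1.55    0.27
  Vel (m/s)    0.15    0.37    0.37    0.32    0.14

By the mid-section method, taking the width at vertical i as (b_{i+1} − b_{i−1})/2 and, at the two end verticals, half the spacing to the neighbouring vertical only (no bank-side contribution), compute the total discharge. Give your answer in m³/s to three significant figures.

1.36 m³/s

w_1 = (1.64 − 0.00)/2 = 0.82 m; q_1 = 0.15 × 0.35 × 0.82 = 0.04305 m³/s
w_2 = (2.22 − 0.00)/2 = 1.11 m; q_2 = 0.37 × 1.52 × 1.11 = 0.6243 m³/s
w_3 = (2.62 − 1.64)/2 = 0.49 m; q_3 = 0.37 × 1.36 × 0.49 = 0.2466 m³/s
w_4 = (3.91 − 2.22)/2 = 0.845 m; q_4 = 0.32 × 1.55 × 0.845 = 0.4191 m³/s
w_5 = (3.91 − 2.62)/2 = 0.645 m; q_5 = 0.14 × 0.27 × 0.645 = 0.02438 m³/s
Q = Σ qᵢ = 1.357 m³/s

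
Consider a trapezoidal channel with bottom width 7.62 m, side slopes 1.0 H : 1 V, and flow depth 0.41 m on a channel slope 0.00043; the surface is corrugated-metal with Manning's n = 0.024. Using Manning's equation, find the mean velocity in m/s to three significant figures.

A = (b + z·y)·y = (7.62 + 1.0×0.41)×0.41 = 3.292 m²
P = b + 2y√(1+z²) = 7.62 + 2×0.41×√(1+1.0²) = 8.780 m
R = A/P = 3.292/8.780 = 0.3750 m
Q = (1/n)·A·R^(2/3)·S^(1/2) = (1/0.024) × 3.292 × 0.3750^(2/3) × 0.00043^(1/2) = 1.479 m³/s
V = Q/A = 1.479/3.292 = 0.4493 m/s

0.449 m/s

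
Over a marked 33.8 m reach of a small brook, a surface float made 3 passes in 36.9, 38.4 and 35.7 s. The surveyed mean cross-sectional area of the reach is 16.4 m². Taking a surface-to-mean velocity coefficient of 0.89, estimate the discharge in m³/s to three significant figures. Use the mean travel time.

t̄ = (36.9 + 38.4 + 35.7) / 3 = 37 s
v_surface = L / t̄ = 33.8 / 37 = 0.9135 m/s
v_mean = 0.89 × 0.9135 = 0.8130 m/s
Q = A × v_mean = 16.4 × 0.8130 = 13.33 m³/s

13.3 m³/s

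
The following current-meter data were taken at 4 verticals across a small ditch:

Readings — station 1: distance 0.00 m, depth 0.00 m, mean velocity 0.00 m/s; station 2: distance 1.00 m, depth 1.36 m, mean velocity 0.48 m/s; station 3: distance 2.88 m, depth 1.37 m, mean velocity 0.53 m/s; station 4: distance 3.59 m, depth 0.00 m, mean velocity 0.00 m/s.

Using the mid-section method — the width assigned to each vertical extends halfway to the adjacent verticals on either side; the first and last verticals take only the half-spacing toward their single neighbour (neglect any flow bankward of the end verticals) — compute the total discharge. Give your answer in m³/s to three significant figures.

w_2 = (2.88 − 0.00)/2 = 1.44 m; q_2 = 0.48 × 1.36 × 1.44 = 0.9400 m³/s
w_3 = (3.59 − 1.00)/2 = 1.295 m; q_3 = 0.53 × 1.37 × 1.295 = 0.9403 m³/s
Stations 1, 4 contribute zero (depth or velocity is 0).
Q = Σ qᵢ = 1.880 m³/s

1.88 m³/s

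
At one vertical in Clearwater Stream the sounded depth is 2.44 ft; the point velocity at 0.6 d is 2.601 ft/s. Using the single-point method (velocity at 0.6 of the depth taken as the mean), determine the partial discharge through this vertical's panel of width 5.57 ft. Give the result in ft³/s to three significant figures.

v̄ = v₀.₆ = 2.601 ft/s
q = v̄ × d × w = 2.601 × 2.44 × 5.57 = 35.35 ft³/s

35.3 ft³/s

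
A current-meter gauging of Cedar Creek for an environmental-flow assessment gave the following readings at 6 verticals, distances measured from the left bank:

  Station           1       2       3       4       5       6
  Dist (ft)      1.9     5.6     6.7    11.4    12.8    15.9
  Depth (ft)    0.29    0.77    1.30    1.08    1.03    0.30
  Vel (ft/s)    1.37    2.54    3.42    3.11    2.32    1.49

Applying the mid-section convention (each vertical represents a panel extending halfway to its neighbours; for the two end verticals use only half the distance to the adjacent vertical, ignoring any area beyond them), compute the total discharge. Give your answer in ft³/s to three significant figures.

w_1 = (5.6 − 1.9)/2 = 1.85 ft; q_1 = 1.37 × 0.29 × 1.85 = 0.7350 ft³/s
w_2 = (6.7 − 1.9)/2 = 2.4 ft; q_2 = 2.54 × 0.77 × 2.4 = 4.694 ft³/s
w_3 = (11.4 − 5.6)/2 = 2.9 ft; q_3 = 3.42 × 1.30 × 2.9 = 12.89 ft³/s
w_4 = (12.8 − 6.7)/2 = 3.05 ft; q_4 = 3.11 × 1.08 × 3.05 = 10.24 ft³/s
w_5 = (15.9 − 11.4)/2 = 2.25 ft; q_5 = 2.32 × 1.03 × 2.25 = 5.377 ft³/s
w_6 = (15.9 − 12.8)/2 = 1.55 ft; q_6 = 1.49 × 0.30 × 1.55 = 0.6929 ft³/s
Q = Σ qᵢ = 34.64 ft³/s

34.6 ft³/s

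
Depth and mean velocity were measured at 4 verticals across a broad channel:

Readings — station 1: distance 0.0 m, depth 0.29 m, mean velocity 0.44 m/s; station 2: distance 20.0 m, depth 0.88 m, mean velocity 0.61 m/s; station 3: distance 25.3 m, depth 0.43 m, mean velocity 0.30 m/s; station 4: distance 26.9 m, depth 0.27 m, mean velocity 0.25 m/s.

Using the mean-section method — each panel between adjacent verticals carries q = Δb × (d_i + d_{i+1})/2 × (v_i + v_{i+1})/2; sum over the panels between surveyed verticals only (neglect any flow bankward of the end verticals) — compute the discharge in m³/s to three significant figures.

7.88 m³/s

Panel 1-2: Δb = 20 m, d̄ = (0.29+0.88)/2 = 0.585, v̄ = (0.44+0.61)/2 = 0.525 → q = 20×0.585×0.525 = 6.143 m³/s
Panel 2-3: Δb = 5.3 m, d̄ = (0.88+0.43)/2 = 0.655, v̄ = (0.61+0.30)/2 = 0.455 → q = 5.3×0.655×0.455 = 1.580 m³/s
Panel 3-4: Δb = 1.6 m, d̄ = (0.43+0.27)/2 = 0.35, v̄ = (0.30+0.25)/2 = 0.275 → q = 1.6×0.35×0.275 = 0.1540 m³/s
Q = Σ q = 7.876 m³/s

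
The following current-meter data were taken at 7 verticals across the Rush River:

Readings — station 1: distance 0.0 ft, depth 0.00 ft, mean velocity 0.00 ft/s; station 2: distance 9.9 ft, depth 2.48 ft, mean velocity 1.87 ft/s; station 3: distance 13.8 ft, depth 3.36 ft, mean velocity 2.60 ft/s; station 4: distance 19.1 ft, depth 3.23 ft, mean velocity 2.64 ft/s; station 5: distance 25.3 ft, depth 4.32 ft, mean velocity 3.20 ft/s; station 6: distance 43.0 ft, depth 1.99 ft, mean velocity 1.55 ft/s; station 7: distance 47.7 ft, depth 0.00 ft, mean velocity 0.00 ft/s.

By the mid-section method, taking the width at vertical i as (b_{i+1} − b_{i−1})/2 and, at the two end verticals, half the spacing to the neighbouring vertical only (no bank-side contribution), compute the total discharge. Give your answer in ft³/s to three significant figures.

321 ft³/s

w_2 = (13.8 − 0.0)/2 = 6.9 ft; q_2 = 1.87 × 2.48 × 6.9 = 32.00 ft³/s
w_3 = (19.1 − 9.9)/2 = 4.6 ft; q_3 = 2.60 × 3.36 × 4.6 = 40.19 ft³/s
w_4 = (25.3 − 13.8)/2 = 5.75 ft; q_4 = 2.64 × 3.23 × 5.75 = 49.03 ft³/s
w_5 = (43.0 − 19.1)/2 = 11.95 ft; q_5 = 3.20 × 4.32 × 11.95 = 165.2 ft³/s
w_6 = (47.7 − 25.3)/2 = 11.2 ft; q_6 = 1.55 × 1.99 × 11.2 = 34.55 ft³/s
Stations 1, 7 contribute zero (depth or velocity is 0).
Q = Σ qᵢ = 321.0 ft³/s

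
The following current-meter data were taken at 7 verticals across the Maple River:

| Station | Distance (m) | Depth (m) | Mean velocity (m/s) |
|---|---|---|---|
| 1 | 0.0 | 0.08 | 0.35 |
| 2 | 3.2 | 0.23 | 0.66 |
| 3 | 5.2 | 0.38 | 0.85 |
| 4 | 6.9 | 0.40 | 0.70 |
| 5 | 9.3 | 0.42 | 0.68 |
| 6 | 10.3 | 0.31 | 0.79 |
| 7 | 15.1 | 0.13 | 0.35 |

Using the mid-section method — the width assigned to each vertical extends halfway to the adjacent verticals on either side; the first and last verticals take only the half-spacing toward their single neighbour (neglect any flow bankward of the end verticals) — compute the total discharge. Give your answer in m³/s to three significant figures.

2.92 m³/s

w_1 = (3.2 − 0.0)/2 = 1.6 m; q_1 = 0.35 × 0.08 × 1.6 = 0.04480 m³/s
w_2 = (5.2 − 0.0)/2 = 2.6 m; q_2 = 0.66 × 0.23 × 2.6 = 0.3947 m³/s
w_3 = (6.9 − 3.2)/2 = 1.85 m; q_3 = 0.85 × 0.38 × 1.85 = 0.5976 m³/s
w_4 = (9.3 − 5.2)/2 = 2.05 m; q_4 = 0.70 × 0.40 × 2.05 = 0.5740 m³/s
w_5 = (10.3 − 6.9)/2 = 1.7 m; q_5 = 0.68 × 0.42 × 1.7 = 0.4855 m³/s
w_6 = (15.1 − 9.3)/2 = 2.9 m; q_6 = 0.79 × 0.31 × 2.9 = 0.7102 m³/s
w_7 = (15.1 − 10.3)/2 = 2.4 m; q_7 = 0.35 × 0.13 × 2.4 = 0.1092 m³/s
Q = Σ qᵢ = 2.916 m³/s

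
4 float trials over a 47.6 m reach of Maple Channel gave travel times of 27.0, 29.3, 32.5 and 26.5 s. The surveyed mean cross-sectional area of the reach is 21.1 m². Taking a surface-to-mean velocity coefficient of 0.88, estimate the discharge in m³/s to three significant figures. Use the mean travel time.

t̄ = (27.0 + 29.3 + 32.5 + 26.5) / 4 = 28.825 s
v_surface = L / t̄ = 47.6 / 28.825 = 1.651 m/s
v_mean = 0.88 × 1.651 = 1.453 m/s
Q = A × v_mean = 21.1 × 1.453 = 30.66 m³/s

30.7 m³/s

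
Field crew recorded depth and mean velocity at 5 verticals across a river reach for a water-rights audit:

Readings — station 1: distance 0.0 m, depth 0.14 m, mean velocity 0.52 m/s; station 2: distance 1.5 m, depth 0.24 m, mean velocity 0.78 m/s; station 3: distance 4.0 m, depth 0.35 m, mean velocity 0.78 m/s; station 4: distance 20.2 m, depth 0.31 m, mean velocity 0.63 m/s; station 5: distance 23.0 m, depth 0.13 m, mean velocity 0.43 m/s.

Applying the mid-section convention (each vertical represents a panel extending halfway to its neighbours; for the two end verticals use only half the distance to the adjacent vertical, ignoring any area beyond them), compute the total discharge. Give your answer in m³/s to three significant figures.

w_1 = (1.5 − 0.0)/2 = 0.75 m; q_1 = 0.52 × 0.14 × 0.75 = 0.05460 m³/s
w_2 = (4.0 − 0.0)/2 = 2 m; q_2 = 0.78 × 0.24 × 2 = 0.3744 m³/s
w_3 = (20.2 − 1.5)/2 = 9.35 m; q_3 = 0.78 × 0.35 × 9.35 = 2.553 m³/s
w_4 = (23.0 − 4.0)/2 = 9.5 m; q_4 = 0.63 × 0.31 × 9.5 = 1.855 m³/s
w_5 = (23.0 − 20.2)/2 = 1.4 m; q_5 = 0.43 × 0.13 × 1.4 = 0.07826 m³/s
Q = Σ qᵢ = 4.915 m³/s

4.92 m³/s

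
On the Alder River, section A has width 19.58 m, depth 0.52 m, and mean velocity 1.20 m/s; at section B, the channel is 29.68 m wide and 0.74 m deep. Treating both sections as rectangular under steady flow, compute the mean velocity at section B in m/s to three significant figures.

Q = A₁V₁ = (19.58×0.52) × 1.20 = 12.22 m³/s
A₂ = 29.68 × 0.74 = 21.96 m²
V₂ = Q/A₂ = 12.22/21.96 = 0.5563 m/s

0.556 m/s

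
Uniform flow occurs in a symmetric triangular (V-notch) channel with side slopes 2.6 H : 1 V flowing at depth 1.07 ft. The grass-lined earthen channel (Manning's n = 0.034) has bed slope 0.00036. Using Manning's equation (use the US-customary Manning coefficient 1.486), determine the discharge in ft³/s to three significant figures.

A = z·y² = 2.6×1.07² = 2.977 ft²
P = 2y√(1+z²) = 2×1.07×√(1+2.6²) = 5.961 ft
R = A/P = 2.977/5.961 = 0.4993 ft
Q = (1.486/n)·A·R^(2/3)·S^(1/2) = (1.486/0.034) × 2.977 × 0.4993^(2/3) × 0.00036^(1/2) = 1.554 ft³/s

1.55 ft³/s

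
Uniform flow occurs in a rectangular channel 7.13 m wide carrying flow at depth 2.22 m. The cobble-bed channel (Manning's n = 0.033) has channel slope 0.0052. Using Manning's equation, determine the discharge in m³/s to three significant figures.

A = b·y = 7.13 × 2.22 = 15.83 m²
P = b + 2y = 7.13 + 2×2.22 = 11.57 m
R = A/P = 15.83/11.57 = 1.368 m
Q = (1/n)·A·R^(2/3)·S^(1/2) = (1/0.033) × 15.83 × 1.368^(2/3) × 0.0052^(1/2) = 42.63 m³/s

42.6 m³/s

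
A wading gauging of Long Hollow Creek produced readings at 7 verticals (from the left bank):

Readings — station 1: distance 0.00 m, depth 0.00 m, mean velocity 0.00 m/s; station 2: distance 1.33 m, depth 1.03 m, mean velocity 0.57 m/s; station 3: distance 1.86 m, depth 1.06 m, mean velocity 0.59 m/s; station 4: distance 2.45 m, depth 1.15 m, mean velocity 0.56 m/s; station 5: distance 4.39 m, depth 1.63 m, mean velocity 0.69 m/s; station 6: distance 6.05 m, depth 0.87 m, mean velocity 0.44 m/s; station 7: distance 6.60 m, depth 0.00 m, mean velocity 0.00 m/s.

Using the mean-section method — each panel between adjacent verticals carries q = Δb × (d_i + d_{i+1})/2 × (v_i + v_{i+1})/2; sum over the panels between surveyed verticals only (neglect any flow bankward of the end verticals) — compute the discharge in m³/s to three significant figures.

3.80 m³/s

Panel 1-2: Δb = 1.33 m, d̄ = (0.00+1.03)/2 = 0.515, v̄ = (0.00+0.57)/2 = 0.285 → q = 1.33×0.515×0.285 = 0.1952 m³/s
Panel 2-3: Δb = 0.53 m, d̄ = (1.03+1.06)/2 = 1.045, v̄ = (0.57+0.59)/2 = 0.58 → q = 0.53×1.045×0.58 = 0.3212 m³/s
Panel 3-4: Δb = 0.59 m, d̄ = (1.06+1.15)/2 = 1.105, v̄ = (0.59+0.56)/2 = 0.575 → q = 0.59×1.105×0.575 = 0.3749 m³/s
Panel 4-5: Δb = 1.94 m, d̄ = (1.15+1.63)/2 = 1.39, v̄ = (0.56+0.69)/2 = 0.625 → q = 1.94×1.39×0.625 = 1.685 m³/s
Panel 5-6: Δb = 1.66 m, d̄ = (1.63+0.87)/2 = 1.25, v̄ = (0.69+0.44)/2 = 0.565 → q = 1.66×1.25×0.565 = 1.172 m³/s
Panel 6-7: Δb = 0.55 m, d̄ = (0.87+0.00)/2 = 0.435, v̄ = (0.44+0.00)/2 = 0.22 → q = 0.55×0.435×0.22 = 0.05264 m³/s
Q = Σ q = 3.802 m³/s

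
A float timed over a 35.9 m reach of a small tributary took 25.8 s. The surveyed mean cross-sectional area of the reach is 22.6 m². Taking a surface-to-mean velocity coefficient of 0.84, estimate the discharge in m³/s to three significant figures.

26.4 m³/s

v_surface = L / t̄ = 35.9 / 25.8 = 1.391 m/s
v_mean = 0.84 × 1.391 = 1.169 m/s
Q = A × v_mean = 22.6 × 1.169 = 26.42 m³/s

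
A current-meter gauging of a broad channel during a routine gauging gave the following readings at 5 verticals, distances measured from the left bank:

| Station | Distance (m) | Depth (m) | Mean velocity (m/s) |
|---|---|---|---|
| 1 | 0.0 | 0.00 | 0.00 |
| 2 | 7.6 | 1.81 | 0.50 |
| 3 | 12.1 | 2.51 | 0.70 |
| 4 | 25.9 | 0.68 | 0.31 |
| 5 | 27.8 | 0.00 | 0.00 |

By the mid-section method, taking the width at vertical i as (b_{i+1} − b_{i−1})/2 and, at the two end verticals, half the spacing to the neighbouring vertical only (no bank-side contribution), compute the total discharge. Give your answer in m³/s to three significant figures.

23.2 m³/s

w_2 = (12.1 − 0.0)/2 = 6.05 m; q_2 = 0.50 × 1.81 × 6.05 = 5.475 m³/s
w_3 = (25.9 − 7.6)/2 = 9.15 m; q_3 = 0.70 × 2.51 × 9.15 = 16.08 m³/s
w_4 = (27.8 − 12.1)/2 = 7.85 m; q_4 = 0.31 × 0.68 × 7.85 = 1.655 m³/s
Stations 1, 5 contribute zero (depth or velocity is 0).
Q = Σ qᵢ = 23.21 m³/s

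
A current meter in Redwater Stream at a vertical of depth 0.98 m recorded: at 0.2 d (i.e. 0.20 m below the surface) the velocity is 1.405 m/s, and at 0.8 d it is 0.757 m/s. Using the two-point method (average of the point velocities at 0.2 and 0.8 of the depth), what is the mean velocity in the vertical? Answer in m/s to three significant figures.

1.08 m/s

v̄ = (1.405 + 0.757) / 2 = 1.081 m/s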